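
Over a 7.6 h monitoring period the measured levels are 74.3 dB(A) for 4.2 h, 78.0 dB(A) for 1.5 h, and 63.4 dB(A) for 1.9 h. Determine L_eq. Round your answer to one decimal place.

The energy average is taken in the linear domain: L_eq = 10·log₁₀[(Σ tᵢ·10^(Lᵢ/10))/T], T = 7.6 h.
Σ tᵢ·10^(Lᵢ/10) = 4.2·10^(74.3/10) + 1.5·10^(78.0/10) + 1.9·10^(63.4/10) = 2.118e+08.
L_eq = 10·log₁₀(2.118e+08/7.6) = 74.45 dB(A).

74.5 dB(A)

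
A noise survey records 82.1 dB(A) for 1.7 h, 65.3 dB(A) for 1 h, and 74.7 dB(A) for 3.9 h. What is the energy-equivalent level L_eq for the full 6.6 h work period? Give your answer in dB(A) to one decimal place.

Weight each interval's intensity by its duration and average over T = 6.6 h:
Σ tᵢ·10^(Lᵢ/10) = 1.7·10^(82.1/10) + 1·10^(65.3/10) + 3.9·10^(74.7/10) = 3.942e+08.
L_eq = 10·log₁₀(3.942e+08/6.6) = 77.76 dB(A).

77.8 dB(A)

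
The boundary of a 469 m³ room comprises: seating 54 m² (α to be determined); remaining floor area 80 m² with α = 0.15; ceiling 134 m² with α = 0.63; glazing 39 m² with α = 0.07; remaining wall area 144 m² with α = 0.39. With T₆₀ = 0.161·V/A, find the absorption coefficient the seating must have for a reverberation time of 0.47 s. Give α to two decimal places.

A = 0.161·V/T₆₀ = 0.161·469/0.47 = 160.66 m² sabins.
Absorption from the other surfaces = 80·0.15 + 134·0.63 + 39·0.07 + 144·0.39 = 155.31 m², so the seating must supply 5.35 m² over 54 m².
α = 5.35/54 = 0.099.

0.10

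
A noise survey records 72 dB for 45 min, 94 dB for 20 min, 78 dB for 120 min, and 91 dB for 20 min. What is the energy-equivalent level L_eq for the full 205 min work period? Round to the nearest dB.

The energy average is taken in the linear domain: L_eq = 10·log₁₀[(Σ tᵢ·10^(Lᵢ/10))/T], T = 205 min.
Σ tᵢ·10^(Lᵢ/10) = 45·10^(72/10) + 20·10^(94/10) + 120·10^(78/10) + 20·10^(91/10) = 8.370e+10.
L_eq = 10·log₁₀(8.370e+10/205) = 86.11 dB.

86 dB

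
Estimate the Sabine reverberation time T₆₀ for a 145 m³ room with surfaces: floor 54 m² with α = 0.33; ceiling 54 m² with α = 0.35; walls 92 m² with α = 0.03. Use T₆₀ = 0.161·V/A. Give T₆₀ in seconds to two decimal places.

0.59 s

Total absorption A = 54·0.33 + 54·0.35 + 92·0.03 = 39.48 m² sabins.
T₆₀ = 0.161 × 145 / 39.48 = 0.591 s.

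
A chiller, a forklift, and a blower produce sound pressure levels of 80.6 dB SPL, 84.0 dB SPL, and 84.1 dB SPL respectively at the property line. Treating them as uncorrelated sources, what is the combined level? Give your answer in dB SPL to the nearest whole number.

88 dB SPL

Incoherent sources combine by intensity addition: L_total = 10·log₁₀(Σ 10^(L_i/10)).
Σ 10^(L/10) = 10^(80.6/10) + 10^(84.0/10) + 10^(84.1/10) = 6.230e+08.
L_total = 10·log₁₀(6.230e+08) = 87.95 dB SPL.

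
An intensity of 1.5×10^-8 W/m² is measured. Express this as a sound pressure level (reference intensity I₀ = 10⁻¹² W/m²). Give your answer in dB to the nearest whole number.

L = 10·log₁₀(I/I₀) = 10·log₁₀(1.5×10^-8/10⁻¹²) = 10·log₁₀(1.5×10^4).
L = 10·(0.1761 + 4) = 41.76 dB.

42 dB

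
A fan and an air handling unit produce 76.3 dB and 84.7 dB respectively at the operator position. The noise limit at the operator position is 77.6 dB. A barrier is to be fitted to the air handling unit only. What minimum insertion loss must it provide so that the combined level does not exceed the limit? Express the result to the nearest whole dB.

The untreated sources together contribute 10^(76.3/10) = 4.266e+07, i.e. 76.30 dB.
The limit corresponds to 10^(77.6/10) = 5.754e+07; subtracting the fixed part leaves 1.489e+07 for the air handling unit, i.e. 71.73 dB.
So the air handling unit must be reduced from 84.7 to 71.73 dB: IL = 12.97 dB.

13 dB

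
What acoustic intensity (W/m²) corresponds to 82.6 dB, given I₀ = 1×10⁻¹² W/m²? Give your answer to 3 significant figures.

L = 10·log₁₀(I/I₀) ⇒ I = I₀·10^(L/10) = 10⁻¹² × 10^8.26.

0.000182 W/m²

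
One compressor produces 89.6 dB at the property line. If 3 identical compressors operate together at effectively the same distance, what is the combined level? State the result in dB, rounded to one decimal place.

94.4 dB

With 3 equal, uncorrelated contributions the intensity is 3× that of one unit, giving a rise of 10·log₁₀ 3.
L_total = 89.6 + 10·log₁₀(3) = 89.6 + 4.771 = 94.37 dB.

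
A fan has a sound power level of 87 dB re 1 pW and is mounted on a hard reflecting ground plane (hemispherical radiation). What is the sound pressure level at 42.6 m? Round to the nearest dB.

46 dB

L_p = L_w − 10·log₁₀(2π·r²) with r = 42.6 m.
2π·r² = 1.14e+04 m², 10·log₁₀ of that is 40.570 dB.
L_p = 87 − 40.570 = 46.43 dB.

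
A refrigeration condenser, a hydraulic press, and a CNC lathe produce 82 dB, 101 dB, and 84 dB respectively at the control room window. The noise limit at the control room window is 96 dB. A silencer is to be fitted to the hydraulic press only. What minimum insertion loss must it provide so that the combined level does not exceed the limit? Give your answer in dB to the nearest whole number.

The untreated sources together contribute 10^(82/10) + 10^(84/10) = 4.097e+08, i.e. 86.12 dB.
The limit corresponds to 10^(96/10) = 3.981e+09; subtracting the fixed part leaves 3.571e+09 for the hydraulic press, i.e. 95.53 dB.
Required insertion loss = 101 − 95.53 = 5.47 dB.

5 dB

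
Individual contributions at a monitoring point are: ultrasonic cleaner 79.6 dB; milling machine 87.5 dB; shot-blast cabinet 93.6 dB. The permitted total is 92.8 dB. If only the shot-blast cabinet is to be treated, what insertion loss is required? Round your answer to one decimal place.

2.6 dB

Everything except the shot-blast cabinet sums to 10^(79.6/10) + 10^(87.5/10) = 6.535e+08 in linear terms, 88.15 dB.
The limit corresponds to 10^(92.8/10) = 1.905e+09; subtracting the fixed part leaves 1.252e+09 for the shot-blast cabinet, i.e. 90.98 dB.
Required insertion loss = 93.6 − 90.98 = 2.62 dB.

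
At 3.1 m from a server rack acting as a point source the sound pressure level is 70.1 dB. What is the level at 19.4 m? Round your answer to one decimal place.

54.2 dB

For a point source, L₂ = L₁ − 20·log₁₀(r₂/r₁).
L₂ = 70.1 − 20·log₁₀(19.4/3.1) = 70.1 − 15.929 = 54.17 dB.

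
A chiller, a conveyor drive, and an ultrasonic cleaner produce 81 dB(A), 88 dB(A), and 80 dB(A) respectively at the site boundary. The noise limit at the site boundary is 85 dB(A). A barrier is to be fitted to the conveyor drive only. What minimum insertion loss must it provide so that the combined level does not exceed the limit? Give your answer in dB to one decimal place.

8.4 dB

Fixed contribution from the other sources: Σ 10^(L/10) = 10^(81/10) + 10^(80/10) = 2.259e+08 (83.54 dB(A)).
The limit corresponds to 10^(85/10) = 3.162e+08; subtracting the fixed part leaves 9.034e+07 for the conveyor drive, i.e. 79.56 dB(A).
Required insertion loss = 88 − 79.56 = 8.44 dB.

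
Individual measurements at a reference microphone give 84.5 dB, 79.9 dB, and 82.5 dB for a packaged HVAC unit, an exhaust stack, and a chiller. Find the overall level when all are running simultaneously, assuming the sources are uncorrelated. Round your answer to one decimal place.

87.5 dB

For uncorrelated sources the intensities add, so convert each level to linear form, sum, and take 10·log₁₀ of the total.
Σ 10^(L/10) = 10^(84.5/10) + 10^(79.9/10) + 10^(82.5/10) = 5.574e+08.
L_total = 10·log₁₀(5.574e+08) = 87.46 dB.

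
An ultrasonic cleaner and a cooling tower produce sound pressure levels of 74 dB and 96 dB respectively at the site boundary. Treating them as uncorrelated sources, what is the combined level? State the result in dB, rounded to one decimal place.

96.0 dB

For uncorrelated sources the intensities add, so convert each level to linear form, sum, and take 10·log₁₀ of the total.
Σ 10^(L/10) = 10^(74/10) + 10^(96/10) = 4.006e+09.
L_total = 10·log₁₀(4.006e+09) = 96.03 dB.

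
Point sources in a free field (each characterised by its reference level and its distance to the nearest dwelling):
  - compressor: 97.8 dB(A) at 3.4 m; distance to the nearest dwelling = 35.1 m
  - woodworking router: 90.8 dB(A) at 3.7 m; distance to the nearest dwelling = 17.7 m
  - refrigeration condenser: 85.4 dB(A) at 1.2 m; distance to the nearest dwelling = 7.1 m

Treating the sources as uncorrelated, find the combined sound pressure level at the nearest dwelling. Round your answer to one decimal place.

First find each source's level at the receiver (point-source: −20·log₁₀(r/r_ref)), then combine on an intensity basis.
compressor: 97.8 − 20·log₁₀(35.1/3.4) = 97.8 − 20.28 = 77.52 dB(A).
woodworking router: 90.8 − 20·log₁₀(17.7/3.7) = 90.8 − 13.60 = 77.20 dB(A).
refrigeration condenser: 85.4 − 20·log₁₀(7.1/1.2) = 85.4 − 15.44 = 69.96 dB(A).
Σ 10^(L/10) = 1.190e+08 → L_total = 10·log₁₀(1.190e+08) = 80.75 dB(A).

80.8 dB(A)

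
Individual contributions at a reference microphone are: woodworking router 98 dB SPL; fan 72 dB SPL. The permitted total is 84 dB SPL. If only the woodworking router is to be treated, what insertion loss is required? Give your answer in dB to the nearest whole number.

Everything except the woodworking router sums to 10^(72/10) = 1.585e+07 in linear terms, 72.00 dB SPL.
The limit corresponds to 10^(84/10) = 2.512e+08; subtracting the fixed part leaves 2.353e+08 for the woodworking router, i.e. 83.72 dB SPL.
So the woodworking router must be reduced from 98 to 83.72 dB SPL: IL = 14.28 dB.

14 dB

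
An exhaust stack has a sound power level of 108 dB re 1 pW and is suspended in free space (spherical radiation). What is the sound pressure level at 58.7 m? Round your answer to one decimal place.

The power spreads over a sphere of area 4π·r², so L_p = L_w − 10·log₁₀(4π·r²).
4π·r² = 4.33e+04 m², 10·log₁₀ of that is 46.365 dB.
L_p = 108 − 46.365 = 61.64 dB.

61.6 dB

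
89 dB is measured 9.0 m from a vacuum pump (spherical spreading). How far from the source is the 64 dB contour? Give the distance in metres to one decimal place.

160.0 m

For a point source L₁ − L₂ = 20·log₁₀(r₂/r₁), so r₂ = r₁·10^((L₁−L₂)/20).
r₂ = 9.0·10^((89−64)/20) = 9.0·10^(25.0/20) = 160.05 m.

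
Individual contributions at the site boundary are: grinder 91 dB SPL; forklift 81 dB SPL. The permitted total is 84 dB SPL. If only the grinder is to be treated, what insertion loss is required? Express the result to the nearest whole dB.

10 dB

Everything except the grinder sums to 10^(81/10) = 1.259e+08 in linear terms, 81.00 dB SPL.
The limit corresponds to 10^(84/10) = 2.512e+08; subtracting the fixed part leaves 1.253e+08 for the grinder, i.e. 80.98 dB SPL.
So the grinder must be reduced from 91 to 80.98 dB SPL: IL = 10.02 dB.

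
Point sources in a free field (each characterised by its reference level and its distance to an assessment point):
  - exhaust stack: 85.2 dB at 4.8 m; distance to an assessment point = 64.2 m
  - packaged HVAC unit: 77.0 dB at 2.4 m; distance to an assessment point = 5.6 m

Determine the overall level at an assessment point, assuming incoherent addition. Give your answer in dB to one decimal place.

70.4 dB

Apply inverse-square spreading to bring every level to the receiver, then sum 10^(L/10).
exhaust stack: 85.2 − 20·log₁₀(64.2/4.8) = 85.2 − 22.53 = 62.67 dB.
packaged HVAC unit: 77.0 − 20·log₁₀(5.6/2.4) = 77.0 − 7.36 = 69.64 dB.
Σ 10^(L/10) = 1.106e+07 → L_total = 10·log₁₀(1.106e+07) = 70.44 dB.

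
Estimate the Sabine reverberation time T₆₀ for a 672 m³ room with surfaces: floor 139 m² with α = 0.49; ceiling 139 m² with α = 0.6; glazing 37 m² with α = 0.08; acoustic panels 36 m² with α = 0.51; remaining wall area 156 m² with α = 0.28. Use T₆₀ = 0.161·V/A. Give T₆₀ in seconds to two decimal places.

0.50 s

Total absorption A = 139·0.49 + 139·0.6 + 37·0.08 + 36·0.51 + 156·0.28 = 216.51 m² sabins.
T₆₀ = 0.161·V/A = 0.161·672/216.51 = 0.500 s.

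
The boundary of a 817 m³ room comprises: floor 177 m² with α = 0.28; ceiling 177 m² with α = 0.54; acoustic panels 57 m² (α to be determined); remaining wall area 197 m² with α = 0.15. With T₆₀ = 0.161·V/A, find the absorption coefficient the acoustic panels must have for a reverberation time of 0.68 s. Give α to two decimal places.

0.33

A = 0.161·V/T₆₀ = 0.161·817/0.68 = 193.44 m² sabins.
Absorption from the other surfaces = 177·0.28 + 177·0.54 + 197·0.15 = 174.69 m², so the acoustic panels must supply 18.75 m² over 57 m².
α = 18.75/57 = 0.329.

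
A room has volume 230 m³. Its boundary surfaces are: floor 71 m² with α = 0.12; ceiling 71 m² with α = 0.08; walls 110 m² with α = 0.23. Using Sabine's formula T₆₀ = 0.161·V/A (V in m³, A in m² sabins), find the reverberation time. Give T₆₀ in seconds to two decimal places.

Total absorption A = 71·0.12 + 71·0.08 + 110·0.23 = 39.50 m² sabins.
T₆₀ = 0.161 × 230 / 39.50 = 0.937 s.

0.94 s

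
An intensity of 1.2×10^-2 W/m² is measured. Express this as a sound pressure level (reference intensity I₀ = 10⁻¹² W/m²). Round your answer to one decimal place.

100.8 dB

I/I₀ = 1.2×10^-2/10⁻¹² = 1.2×10^10, and L = 10·log₁₀(I/I₀).
L = 10·(0.0792 + 10) = 100.79 dB.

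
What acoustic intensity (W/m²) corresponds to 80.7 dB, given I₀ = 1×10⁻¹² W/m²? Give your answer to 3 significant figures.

0.000117 W/m²

I = I₀·10^(L/10) = 10⁻¹² × 10^(80.7/10) = 10^(-3.930).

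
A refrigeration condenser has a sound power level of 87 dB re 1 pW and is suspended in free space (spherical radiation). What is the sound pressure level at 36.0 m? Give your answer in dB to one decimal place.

The power spreads over a sphere of area 4π·r², so L_p = L_w − 10·log₁₀(4π·r²).
4π·r² = 1.629e+04 m², 10·log₁₀ of that is 42.118 dB.
L_p = 87 − 42.118 = 44.88 dB.

44.9 dB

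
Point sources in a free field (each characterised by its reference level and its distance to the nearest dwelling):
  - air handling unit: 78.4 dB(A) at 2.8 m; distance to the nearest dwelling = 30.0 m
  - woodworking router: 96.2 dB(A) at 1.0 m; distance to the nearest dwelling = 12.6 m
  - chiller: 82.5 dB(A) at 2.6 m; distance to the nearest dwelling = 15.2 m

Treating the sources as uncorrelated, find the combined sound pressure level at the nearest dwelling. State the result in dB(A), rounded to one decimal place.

75.1 dB(A)

Propagate each source to the receiver with L = L_ref − 20·log₁₀(r/r_ref), then add intensities.
air handling unit: 78.4 − 20·log₁₀(30.0/2.8) = 78.4 − 20.60 = 57.80 dB(A).
woodworking router: 96.2 − 20·log₁₀(12.6/1.0) = 96.2 − 22.01 = 74.19 dB(A).
chiller: 82.5 − 20·log₁₀(15.2/2.6) = 82.5 − 15.34 = 67.16 dB(A).
Σ 10^(L/10) = 3.206e+07 → L_total = 10·log₁₀(3.206e+07) = 75.06 dB(A).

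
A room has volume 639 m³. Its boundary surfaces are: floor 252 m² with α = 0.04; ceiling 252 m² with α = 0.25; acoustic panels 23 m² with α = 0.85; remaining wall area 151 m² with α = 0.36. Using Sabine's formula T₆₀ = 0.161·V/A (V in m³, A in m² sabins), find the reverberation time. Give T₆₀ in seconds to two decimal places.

A = Σ Sᵢαᵢ = 252·0.04 + 252·0.25 + 23·0.85 + 151·0.36 = 146.99 m².
T₆₀ = 0.161 × 639 / 146.99 = 0.700 s.

0.70 s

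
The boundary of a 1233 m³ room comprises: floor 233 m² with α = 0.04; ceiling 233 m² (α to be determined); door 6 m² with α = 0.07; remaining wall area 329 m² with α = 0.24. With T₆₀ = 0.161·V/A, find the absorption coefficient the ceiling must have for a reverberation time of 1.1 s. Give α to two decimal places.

Required total absorption A = 0.161·1233/1.1 = 180.47 m².
Absorption from the other surfaces = 233·0.04 + 6·0.07 + 329·0.24 = 88.70 m², so the ceiling must supply 91.77 m² over 233 m².
α = 91.77/233 = 0.394.

0.39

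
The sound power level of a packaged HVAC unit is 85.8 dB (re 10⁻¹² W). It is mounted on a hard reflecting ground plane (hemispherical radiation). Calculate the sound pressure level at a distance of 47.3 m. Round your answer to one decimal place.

Free-field hemispherical radiation: L_p = L_w − 10·log₁₀(2π·r²), r = 47.3 m.
2π·r² = 1.406e+04 m², 10·log₁₀ of that is 41.479 dB.
L_p = 85.8 − 41.479 = 44.32 dB.

44.3 dB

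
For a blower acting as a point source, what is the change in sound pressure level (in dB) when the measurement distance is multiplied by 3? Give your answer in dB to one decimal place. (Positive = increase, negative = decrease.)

-9.5 dB

A point source loses 6 dB per doubling of distance; generally ΔL = −20·log₁₀(r₂/r₁).
ΔL = −20·log₁₀(3) = -9.54 dB.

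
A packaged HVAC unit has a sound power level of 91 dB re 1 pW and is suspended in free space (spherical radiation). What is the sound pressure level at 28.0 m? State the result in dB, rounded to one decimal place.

51.1 dB

Free-field spherical radiation: L_p = L_w − 10·log₁₀(4π·r²), r = 28.0 m.
4π·r² = 9852 m², 10·log₁₀ of that is 39.935 dB.
L_p = 91 − 39.935 = 51.06 dB.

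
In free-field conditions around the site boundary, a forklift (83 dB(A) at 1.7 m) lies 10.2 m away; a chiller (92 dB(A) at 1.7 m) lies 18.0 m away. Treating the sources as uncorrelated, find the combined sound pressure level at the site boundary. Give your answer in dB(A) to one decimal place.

72.9 dB(A)

Propagate each source to the receiver with L = L_ref − 20·log₁₀(r/r_ref), then add intensities.
forklift: 83 − 20·log₁₀(10.2/1.7) = 83 − 15.56 = 67.44 dB(A).
chiller: 92 − 20·log₁₀(18.0/1.7) = 92 − 20.50 = 71.50 dB(A).
Σ 10^(L/10) = 1.968e+07 → L_total = 10·log₁₀(1.968e+07) = 72.94 dB(A).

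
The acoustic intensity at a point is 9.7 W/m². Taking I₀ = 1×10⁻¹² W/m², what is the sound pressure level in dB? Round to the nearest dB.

130 dB

L = 10·log₁₀(I/I₀) = 10·log₁₀(9.7/10⁻¹²) = 10·log₁₀(9.7×10^12).
L = 10·(0.9868 + 12) = 129.87 dB.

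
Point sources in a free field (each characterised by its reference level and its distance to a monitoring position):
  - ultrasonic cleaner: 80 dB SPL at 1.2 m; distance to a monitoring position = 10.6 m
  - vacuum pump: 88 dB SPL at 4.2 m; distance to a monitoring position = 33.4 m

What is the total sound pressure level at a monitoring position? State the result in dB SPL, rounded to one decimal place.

70.5 dB SPL

Propagate each source to the receiver with L = L_ref − 20·log₁₀(r/r_ref), then add intensities.
ultrasonic cleaner: 80 − 20·log₁₀(10.6/1.2) = 80 − 18.92 = 61.08 dB SPL.
vacuum pump: 88 − 20·log₁₀(33.4/4.2) = 88 − 18.01 = 69.99 dB SPL.
Σ 10^(L/10) = 1.126e+07 → L_total = 10·log₁₀(1.126e+07) = 70.51 dB SPL.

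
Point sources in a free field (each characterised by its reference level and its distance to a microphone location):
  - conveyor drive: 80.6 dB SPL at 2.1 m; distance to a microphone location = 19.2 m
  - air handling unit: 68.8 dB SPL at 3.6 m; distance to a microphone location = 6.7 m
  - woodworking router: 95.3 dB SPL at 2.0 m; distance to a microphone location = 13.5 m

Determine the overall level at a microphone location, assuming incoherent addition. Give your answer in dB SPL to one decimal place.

First find each source's level at the receiver (point-source: −20·log₁₀(r/r_ref)), then combine on an intensity basis.
conveyor drive: 80.6 − 20·log₁₀(19.2/2.1) = 80.6 − 19.22 = 61.38 dB SPL.
air handling unit: 68.8 − 20·log₁₀(6.7/3.6) = 68.8 − 5.40 = 63.40 dB SPL.
woodworking router: 95.3 − 20·log₁₀(13.5/2.0) = 95.3 − 16.59 = 78.71 dB SPL.
Σ 10^(L/10) = 7.793e+07 → L_total = 10·log₁₀(7.793e+07) = 78.92 dB SPL.

78.9 dB SPL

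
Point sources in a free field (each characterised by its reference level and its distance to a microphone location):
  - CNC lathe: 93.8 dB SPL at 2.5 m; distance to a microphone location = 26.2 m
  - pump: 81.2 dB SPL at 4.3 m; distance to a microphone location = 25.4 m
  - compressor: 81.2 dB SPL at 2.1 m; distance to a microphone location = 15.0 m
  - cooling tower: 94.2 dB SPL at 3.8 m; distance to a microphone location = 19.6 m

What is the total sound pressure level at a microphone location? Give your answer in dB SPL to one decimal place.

First find each source's level at the receiver (point-source: −20·log₁₀(r/r_ref)), then combine on an intensity basis.
CNC lathe: 93.8 − 20·log₁₀(26.2/2.5) = 93.8 − 20.41 = 73.39 dB SPL.
pump: 81.2 − 20·log₁₀(25.4/4.3) = 81.2 − 15.43 = 65.77 dB SPL.
compressor: 81.2 − 20·log₁₀(15.0/2.1) = 81.2 − 17.08 = 64.12 dB SPL.
cooling tower: 94.2 − 20·log₁₀(19.6/3.8) = 94.2 − 14.25 = 79.95 dB SPL.
Σ 10^(L/10) = 1.271e+08 → L_total = 10·log₁₀(1.271e+08) = 81.04 dB SPL.

81.0 dB SPL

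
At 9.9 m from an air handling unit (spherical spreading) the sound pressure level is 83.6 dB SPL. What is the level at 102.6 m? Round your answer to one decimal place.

Spherical spreading from a point source gives a 20·log₁₀(r₂/r₁) drop.
L₂ = 83.6 − 20·log₁₀(102.6/9.9) = 83.6 − 20.310 = 63.29 dB SPL.

63.3 dB SPL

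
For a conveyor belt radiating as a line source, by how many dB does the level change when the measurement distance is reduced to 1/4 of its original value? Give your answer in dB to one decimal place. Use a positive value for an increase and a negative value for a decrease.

With cylindrical spreading the level changes by −10·log₁₀(r₂/r₁).
ΔL = −10·log₁₀(0.25) = +6.02 dB.

+6.0 dB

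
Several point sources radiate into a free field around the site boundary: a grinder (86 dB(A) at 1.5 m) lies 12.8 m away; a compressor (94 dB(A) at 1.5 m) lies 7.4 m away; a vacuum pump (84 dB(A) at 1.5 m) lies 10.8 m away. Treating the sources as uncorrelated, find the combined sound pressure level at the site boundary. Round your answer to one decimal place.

Propagate each source to the receiver with L = L_ref − 20·log₁₀(r/r_ref), then add intensities.
grinder: 86 − 20·log₁₀(12.8/1.5) = 86 − 18.62 = 67.38 dB(A).
compressor: 94 − 20·log₁₀(7.4/1.5) = 94 − 13.86 = 80.14 dB(A).
vacuum pump: 84 − 20·log₁₀(10.8/1.5) = 84 − 17.15 = 66.85 dB(A).
Σ 10^(L/10) = 1.135e+08 → L_total = 10·log₁₀(1.135e+08) = 80.55 dB(A).

80.6 dB(A)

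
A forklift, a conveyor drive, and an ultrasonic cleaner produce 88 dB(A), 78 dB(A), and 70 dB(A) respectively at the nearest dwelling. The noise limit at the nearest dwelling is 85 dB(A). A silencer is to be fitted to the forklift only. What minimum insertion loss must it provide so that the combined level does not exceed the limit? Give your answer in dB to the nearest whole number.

4 dB

Fixed contribution from the other sources: Σ 10^(L/10) = 10^(78/10) + 10^(70/10) = 7.310e+07 (78.64 dB(A)).
To meet 85 dB(A) overall, the treated forklift may contribute at most 10^(85/10) − 7.310e+07 = 2.431e+08, i.e. 83.86 dB(A).
Required insertion loss = 88 − 83.86 = 4.14 dB.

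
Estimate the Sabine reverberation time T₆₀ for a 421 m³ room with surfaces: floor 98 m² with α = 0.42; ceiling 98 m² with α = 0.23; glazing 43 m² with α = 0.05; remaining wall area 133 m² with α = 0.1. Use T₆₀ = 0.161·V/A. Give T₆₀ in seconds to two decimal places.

0.86 s

A = Σ Sᵢαᵢ = 98·0.42 + 98·0.23 + 43·0.05 + 133·0.1 = 79.15 m².
T₆₀ = 0.161·V/A = 0.161·421/79.15 = 0.856 s.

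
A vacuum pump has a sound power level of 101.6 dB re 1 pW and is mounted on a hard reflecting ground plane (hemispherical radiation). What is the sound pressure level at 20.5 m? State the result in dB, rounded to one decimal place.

Free-field hemispherical radiation: L_p = L_w − 10·log₁₀(2π·r²), r = 20.5 m.
2π·r² = 2641 m², 10·log₁₀ of that is 34.217 dB.
L_p = 101.6 − 34.217 = 67.38 dB.

67.4 dB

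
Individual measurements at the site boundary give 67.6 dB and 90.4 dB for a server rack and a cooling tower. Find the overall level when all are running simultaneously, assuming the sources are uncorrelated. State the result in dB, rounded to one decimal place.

For uncorrelated sources the intensities add, so convert each level to linear form, sum, and take 10·log₁₀ of the total.
Σ 10^(L/10) = 10^(67.6/10) + 10^(90.4/10) = 1.102e+09.
L_total = 10·log₁₀(1.102e+09) = 90.42 dB.

90.4 dB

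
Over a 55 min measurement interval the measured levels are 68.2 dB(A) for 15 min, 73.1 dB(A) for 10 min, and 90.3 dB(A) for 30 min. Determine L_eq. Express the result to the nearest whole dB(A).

88 dB(A)

L_eq = 10·log₁₀[(1/T)·Σ tᵢ·10^(Lᵢ/10)] with T = 55 min.
Σ tᵢ·10^(Lᵢ/10) = 15·10^(68.2/10) + 10·10^(73.1/10) + 30·10^(90.3/10) = 3.245e+10.
L_eq = 10·log₁₀(3.245e+10/55) = 87.71 dB(A).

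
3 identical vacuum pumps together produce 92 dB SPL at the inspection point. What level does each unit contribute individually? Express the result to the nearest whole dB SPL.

Dividing the total intensity by 3 lowers the level by 10·log₁₀ 3 = 4.771 dB: L₁ = 92 − 4.771.

87 dB SPL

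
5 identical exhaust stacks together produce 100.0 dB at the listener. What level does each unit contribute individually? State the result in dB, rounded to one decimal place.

5 equal contributions raise the level by 10·log₁₀ 5 = 6.990 dB, so each unit alone gives 100.0 − 6.990.

93.0 dB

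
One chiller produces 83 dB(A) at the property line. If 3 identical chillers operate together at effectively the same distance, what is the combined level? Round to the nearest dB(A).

N identical incoherent sources raise the level by 10·log₁₀ N.
L_total = 83 + 10·log₁₀(3) = 83 + 4.771 = 87.77 dB(A).

88 dB(A)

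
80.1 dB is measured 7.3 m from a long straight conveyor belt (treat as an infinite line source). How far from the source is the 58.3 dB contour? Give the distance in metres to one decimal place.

Line-source spreading drops the level by 10·log₁₀(r₂/r₁); inverting, r₂/r₁ = 10^(ΔL/10).
r₂ = 7.3·10^((80.1−58.3)/10) = 7.3·10^(21.8/10) = 1104.90 m.

1104.9 m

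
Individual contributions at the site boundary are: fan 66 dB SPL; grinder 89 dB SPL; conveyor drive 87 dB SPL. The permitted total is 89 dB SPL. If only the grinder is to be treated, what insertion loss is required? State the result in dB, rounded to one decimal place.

4.4 dB

Fixed contribution from the other sources: Σ 10^(L/10) = 10^(66/10) + 10^(87/10) = 5.052e+08 (87.03 dB SPL).
To meet 89 dB SPL overall, the treated grinder may contribute at most 10^(89/10) − 5.052e+08 = 2.892e+08, i.e. 84.61 dB SPL.
Required insertion loss = 89 − 84.61 = 4.39 dB.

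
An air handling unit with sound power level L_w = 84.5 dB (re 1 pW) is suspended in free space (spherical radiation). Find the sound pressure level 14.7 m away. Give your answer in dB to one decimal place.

50.2 dB

The power spreads over a sphere of area 4π·r², so L_p = L_w − 10·log₁₀(4π·r²).
4π·r² = 2715 m², 10·log₁₀ of that is 34.338 dB.
L_p = 84.5 − 34.338 = 50.16 dB.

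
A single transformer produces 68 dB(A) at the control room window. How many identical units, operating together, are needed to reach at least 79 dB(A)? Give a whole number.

13

The shortfall is 79 − 68 = 11.0 dB, and N units add 10·log₁₀ N, so need 10·log₁₀ N ≥ 11.0.
N ≥ 10^(11.0/10) = 12.589, so N = 13.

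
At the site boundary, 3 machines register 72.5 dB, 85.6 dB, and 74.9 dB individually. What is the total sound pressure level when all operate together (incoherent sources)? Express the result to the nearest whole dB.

86 dB

For uncorrelated sources the intensities add, so convert each level to linear form, sum, and take 10·log₁₀ of the total.
Σ 10^(L/10) = 10^(72.5/10) + 10^(85.6/10) + 10^(74.9/10) = 4.118e+08.
L_total = 10·log₁₀(4.118e+08) = 86.15 dB.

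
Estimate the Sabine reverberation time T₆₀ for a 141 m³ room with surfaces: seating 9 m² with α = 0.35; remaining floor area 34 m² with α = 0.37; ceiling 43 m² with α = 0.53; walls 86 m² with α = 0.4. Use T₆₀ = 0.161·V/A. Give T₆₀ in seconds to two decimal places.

0.31 s

Total absorption A = 9·0.35 + 34·0.37 + 43·0.53 + 86·0.4 = 72.92 m² sabins.
T₆₀ = 0.161 × 141 / 72.92 = 0.311 s.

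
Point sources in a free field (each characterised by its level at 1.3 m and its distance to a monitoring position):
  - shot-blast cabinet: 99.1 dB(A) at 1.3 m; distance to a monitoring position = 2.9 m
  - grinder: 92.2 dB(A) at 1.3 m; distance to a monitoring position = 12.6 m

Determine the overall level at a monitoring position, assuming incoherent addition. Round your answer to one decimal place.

92.2 dB(A)

First find each source's level at the receiver (point-source: −20·log₁₀(r/r_ref)), then combine on an intensity basis.
shot-blast cabinet: 99.1 − 20·log₁₀(2.9/1.3) = 99.1 − 6.97 = 92.13 dB(A).
grinder: 92.2 − 20·log₁₀(12.6/1.3) = 92.2 − 19.73 = 72.47 dB(A).
Σ 10^(L/10) = 1.651e+09 → L_total = 10·log₁₀(1.651e+09) = 92.18 dB(A).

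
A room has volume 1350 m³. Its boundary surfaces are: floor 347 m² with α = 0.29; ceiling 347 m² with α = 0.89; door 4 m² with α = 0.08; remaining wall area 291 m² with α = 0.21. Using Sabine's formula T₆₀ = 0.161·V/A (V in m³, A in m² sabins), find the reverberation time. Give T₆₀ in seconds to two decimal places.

Summing Sᵢαᵢ: 347·0.29 + 347·0.89 + 4·0.08 + 291·0.21 = 470.89 m².
T₆₀ = 0.161 × 1350 / 470.89 = 0.462 s.

0.46 s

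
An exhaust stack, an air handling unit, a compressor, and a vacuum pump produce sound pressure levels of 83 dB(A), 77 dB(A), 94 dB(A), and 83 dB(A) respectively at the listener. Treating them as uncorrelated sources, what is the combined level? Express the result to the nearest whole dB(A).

95 dB(A)

Incoherent sources combine by intensity addition: L_total = 10·log₁₀(Σ 10^(L_i/10)).
Σ 10^(L/10) = 10^(83/10) + 10^(77/10) + 10^(94/10) + 10^(83/10) = 2.961e+09.
L_total = 10·log₁₀(2.961e+09) = 94.71 dB(A).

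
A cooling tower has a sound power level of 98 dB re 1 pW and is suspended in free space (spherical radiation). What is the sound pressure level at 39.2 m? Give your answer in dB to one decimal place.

Free-field spherical radiation: L_p = L_w − 10·log₁₀(4π·r²), r = 39.2 m.
4π·r² = 1.931e+04 m², 10·log₁₀ of that is 42.858 dB.
L_p = 98 − 42.858 = 55.14 dB.

55.1 dB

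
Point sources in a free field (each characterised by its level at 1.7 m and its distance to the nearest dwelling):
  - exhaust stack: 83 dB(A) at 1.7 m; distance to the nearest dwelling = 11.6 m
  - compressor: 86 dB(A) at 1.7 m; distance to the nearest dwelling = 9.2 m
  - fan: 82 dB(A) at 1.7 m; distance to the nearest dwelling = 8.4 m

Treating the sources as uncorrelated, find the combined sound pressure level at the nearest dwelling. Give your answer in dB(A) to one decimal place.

73.9 dB(A)

First find each source's level at the receiver (point-source: −20·log₁₀(r/r_ref)), then combine on an intensity basis.
exhaust stack: 83 − 20·log₁₀(11.6/1.7) = 83 − 16.68 = 66.32 dB(A).
compressor: 86 − 20·log₁₀(9.2/1.7) = 86 − 14.67 = 71.33 dB(A).
fan: 82 − 20·log₁₀(8.4/1.7) = 82 − 13.88 = 68.12 dB(A).
Σ 10^(L/10) = 2.437e+07 → L_total = 10·log₁₀(2.437e+07) = 73.87 dB(A).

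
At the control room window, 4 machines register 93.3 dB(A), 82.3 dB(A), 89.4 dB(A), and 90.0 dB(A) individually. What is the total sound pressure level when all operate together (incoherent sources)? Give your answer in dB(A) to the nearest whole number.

Incoherent sources combine by intensity addition: L_total = 10·log₁₀(Σ 10^(L_i/10)).
Σ 10^(L/10) = 10^(93.3/10) + 10^(82.3/10) + 10^(89.4/10) + 10^(90.0/10) = 4.179e+09.
L_total = 10·log₁₀(4.179e+09) = 96.21 dB(A).

96 dB(A)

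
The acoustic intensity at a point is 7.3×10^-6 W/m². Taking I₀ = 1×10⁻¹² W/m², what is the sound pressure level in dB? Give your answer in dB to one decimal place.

68.6 dB

Dividing by I₀ shifts the exponent by 12: I/I₀ = 7.3×10^6.
L = 10·(0.8633 + 6) = 68.63 dB.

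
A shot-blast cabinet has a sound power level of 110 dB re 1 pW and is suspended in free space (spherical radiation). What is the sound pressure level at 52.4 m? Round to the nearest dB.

65 dB

Free-field spherical radiation: L_p = L_w − 10·log₁₀(4π·r²), r = 52.4 m.
4π·r² = 3.45e+04 m², 10·log₁₀ of that is 45.379 dB.
L_p = 110 − 45.379 = 64.62 dB.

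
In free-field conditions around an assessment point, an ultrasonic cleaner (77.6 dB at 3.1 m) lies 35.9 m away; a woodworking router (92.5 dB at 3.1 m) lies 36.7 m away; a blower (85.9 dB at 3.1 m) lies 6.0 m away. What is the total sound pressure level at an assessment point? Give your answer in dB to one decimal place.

Apply inverse-square spreading to bring every level to the receiver, then sum 10^(L/10).
ultrasonic cleaner: 77.6 − 20·log₁₀(35.9/3.1) = 77.6 − 21.27 = 56.33 dB.
woodworking router: 92.5 − 20·log₁₀(36.7/3.1) = 92.5 − 21.47 = 71.03 dB.
blower: 85.9 − 20·log₁₀(6.0/3.1) = 85.9 − 5.74 = 80.16 dB.
Σ 10^(L/10) = 1.170e+08 → L_total = 10·log₁₀(1.170e+08) = 80.68 dB.

80.7 dB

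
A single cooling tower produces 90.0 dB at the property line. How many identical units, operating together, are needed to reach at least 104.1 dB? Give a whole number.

26

N identical sources give L₁ + 10·log₁₀ N, so require 10·log₁₀ N ≥ 104.1 − 90.0 = 14.1 dB.
N ≥ 10^(14.1/10) = 25.704, so N = 26.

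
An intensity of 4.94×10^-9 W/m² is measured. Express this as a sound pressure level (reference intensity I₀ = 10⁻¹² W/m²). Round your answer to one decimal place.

36.9 dB

L = 10·log₁₀(I/I₀) = 10·log₁₀(4.94×10^-9/10⁻¹²) = 10·log₁₀(4.94×10^3).
L = 10·(0.6937 + 3) = 36.94 dB.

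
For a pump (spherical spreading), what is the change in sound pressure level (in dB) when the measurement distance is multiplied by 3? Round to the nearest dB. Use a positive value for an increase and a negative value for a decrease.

-10 dB

With spherical spreading the level changes by −20·log₁₀(r₂/r₁).
ΔL = −20·log₁₀(3) = -9.54 dB.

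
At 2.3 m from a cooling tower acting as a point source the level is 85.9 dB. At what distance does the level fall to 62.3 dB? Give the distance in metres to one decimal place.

For a point source L₁ − L₂ = 20·log₁₀(r₂/r₁), so r₂ = r₁·10^((L₁−L₂)/20).
r₂ = 2.3·10^((85.9−62.3)/20) = 2.3·10^(23.6/20) = 34.81 m.

34.8 m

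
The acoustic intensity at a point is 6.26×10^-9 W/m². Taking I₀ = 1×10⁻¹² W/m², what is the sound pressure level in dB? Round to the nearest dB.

I/I₀ = 6.26×10^-9/10⁻¹² = 6.26×10^3, and L = 10·log₁₀(I/I₀).
L = 10·(0.7966 + 3) = 37.97 dB.

38 dB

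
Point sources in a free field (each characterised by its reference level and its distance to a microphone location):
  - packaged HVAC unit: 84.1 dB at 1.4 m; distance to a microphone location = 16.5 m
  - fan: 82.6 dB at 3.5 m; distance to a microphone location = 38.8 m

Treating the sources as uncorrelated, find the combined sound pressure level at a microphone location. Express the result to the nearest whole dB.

First find each source's level at the receiver (point-source: −20·log₁₀(r/r_ref)), then combine on an intensity basis.
packaged HVAC unit: 84.1 − 20·log₁₀(16.5/1.4) = 84.1 − 21.43 = 62.67 dB.
fan: 82.6 − 20·log₁₀(38.8/3.5) = 82.6 − 20.90 = 61.70 dB.
Σ 10^(L/10) = 3.331e+06 → L_total = 10·log₁₀(3.331e+06) = 65.23 dB.

65 dB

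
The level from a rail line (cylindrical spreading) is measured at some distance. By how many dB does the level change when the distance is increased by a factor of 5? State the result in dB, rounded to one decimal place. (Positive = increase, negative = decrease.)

With cylindrical spreading the level changes by −10·log₁₀(r₂/r₁).
ΔL = −10·log₁₀(5) = -6.99 dB.

-7.0 dB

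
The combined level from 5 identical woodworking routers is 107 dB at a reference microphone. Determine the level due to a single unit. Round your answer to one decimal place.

100.0 dB

Dividing the total intensity by 5 lowers the level by 10·log₁₀ 5 = 6.990 dB: L₁ = 107 − 6.990.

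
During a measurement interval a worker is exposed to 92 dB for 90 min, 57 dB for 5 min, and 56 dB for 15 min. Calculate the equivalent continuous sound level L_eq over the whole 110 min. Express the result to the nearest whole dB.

91 dB

L_eq = 10·log₁₀[(1/T)·Σ tᵢ·10^(Lᵢ/10)] with T = 110 min.
Σ tᵢ·10^(Lᵢ/10) = 90·10^(92/10) + 5·10^(57/10) + 15·10^(56/10) = 1.426e+11.
L_eq = 10·log₁₀(1.426e+11/110) = 91.13 dB.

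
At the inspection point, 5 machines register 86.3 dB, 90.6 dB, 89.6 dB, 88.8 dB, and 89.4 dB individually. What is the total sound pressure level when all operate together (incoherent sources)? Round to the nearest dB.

96 dB

Incoherent sources combine by intensity addition: L_total = 10·log₁₀(Σ 10^(L_i/10)).
Σ 10^(L/10) = 10^(86.3/10) + 10^(90.6/10) + 10^(89.6/10) + 10^(88.8/10) + 10^(89.4/10) = 4.116e+09.
L_total = 10·log₁₀(4.116e+09) = 96.15 dB.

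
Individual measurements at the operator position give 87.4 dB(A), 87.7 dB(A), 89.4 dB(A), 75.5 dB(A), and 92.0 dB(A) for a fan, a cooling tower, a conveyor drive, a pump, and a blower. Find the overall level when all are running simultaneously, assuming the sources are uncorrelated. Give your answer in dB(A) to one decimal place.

95.6 dB(A)

Incoherent sources combine by intensity addition: L_total = 10·log₁₀(Σ 10^(L_i/10)).
Σ 10^(L/10) = 10^(87.4/10) + 10^(87.7/10) + 10^(89.4/10) + 10^(75.5/10) + 10^(92.0/10) = 3.630e+09.
L_total = 10·log₁₀(3.630e+09) = 95.60 dB(A).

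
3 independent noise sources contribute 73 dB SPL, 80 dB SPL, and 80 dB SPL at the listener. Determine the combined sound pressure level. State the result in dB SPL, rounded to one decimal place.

83.4 dB SPL

Incoherent sources combine by intensity addition: L_total = 10·log₁₀(Σ 10^(L_i/10)).
Σ 10^(L/10) = 10^(73/10) + 10^(80/10) + 10^(80/10) = 2.200e+08.
L_total = 10·log₁₀(2.200e+08) = 83.42 dB SPL.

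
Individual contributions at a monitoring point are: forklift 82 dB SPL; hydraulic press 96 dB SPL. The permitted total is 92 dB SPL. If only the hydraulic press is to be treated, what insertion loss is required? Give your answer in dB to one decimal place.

Fixed contribution from the other source: Σ 10^(L/10) = 10^(82/10) = 1.585e+08 (82.00 dB SPL).
To meet 92 dB SPL overall, the treated hydraulic press may contribute at most 10^(92/10) − 1.585e+08 = 1.426e+09, i.e. 91.54 dB SPL.
So the hydraulic press must be reduced from 96 to 91.54 dB SPL: IL = 4.46 dB.

4.5 dB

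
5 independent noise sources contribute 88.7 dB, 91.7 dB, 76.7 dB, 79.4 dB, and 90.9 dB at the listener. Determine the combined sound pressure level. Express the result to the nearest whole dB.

96 dB

Incoherent sources combine by intensity addition: L_total = 10·log₁₀(Σ 10^(L_i/10)).
Σ 10^(L/10) = 10^(88.7/10) + 10^(91.7/10) + 10^(76.7/10) + 10^(79.4/10) + 10^(90.9/10) = 3.585e+09.
L_total = 10·log₁₀(3.585e+09) = 95.54 dB.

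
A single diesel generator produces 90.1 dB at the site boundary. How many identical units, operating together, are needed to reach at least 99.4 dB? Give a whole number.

The shortfall is 99.4 − 90.1 = 9.3 dB, and N units add 10·log₁₀ N, so need 10·log₁₀ N ≥ 9.3.
N ≥ 10^(9.3/10) = 8.511, so N = 9.

9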